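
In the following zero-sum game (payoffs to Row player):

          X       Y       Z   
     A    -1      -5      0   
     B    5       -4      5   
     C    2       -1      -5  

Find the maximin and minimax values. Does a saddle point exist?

Maximin = -4, Minimax = -1, Saddle: False

Work:
Row minimums: [-5, -4, -5] → maximin = -4
Column maximums: [5, -1, 5] → minimax = -1
No saddle point (maximin ≠ minimax). Mixed strategy needed.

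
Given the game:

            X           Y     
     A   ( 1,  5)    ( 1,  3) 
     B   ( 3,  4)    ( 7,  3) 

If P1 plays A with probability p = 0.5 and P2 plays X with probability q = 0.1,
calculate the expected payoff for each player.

E[P1] = 3.8, E[P2] = 3.15

Work:
E[P1] = p·q·π₁(A,X) + p·(1-q)·π₁(A,Y) + (1-p)·q·π₁(B,X) + (1-p)·(1-q)·π₁(B,Y)
= 0.5·0.1·1 + 0.5·0.9·1 + 0.5·0.1·3 + 0.5·0.9·7
= 3.8

E[P2] = 3.15 (similar calculation)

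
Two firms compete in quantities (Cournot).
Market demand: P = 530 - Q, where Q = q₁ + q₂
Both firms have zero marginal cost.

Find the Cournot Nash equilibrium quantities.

q₁* = q₂* = 176.67; P* = 176.67

Work:
Profit: π_i = P·q_i = (a - q_i - q_j)·q_i
FOC: ∂π_i/∂q_i = a - 2q_i - q_j = 0
Reaction function: q_i = (530 - q_j)/2
Symmetry: q* = 530/3 = 176.67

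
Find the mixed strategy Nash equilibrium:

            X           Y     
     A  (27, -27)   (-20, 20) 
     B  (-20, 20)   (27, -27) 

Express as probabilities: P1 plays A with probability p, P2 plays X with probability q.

p = 0.5, q = 0.5

Work:
Find probabilities that make opponent indifferent:
P2 chooses q to make P1 indifferent between A and B
P1 chooses p to make P2 indifferent between X and Y
Mixed NE: P1 plays (A: 0.5, B: 0.5), P2 plays (X: 0.5, Y: 0.5)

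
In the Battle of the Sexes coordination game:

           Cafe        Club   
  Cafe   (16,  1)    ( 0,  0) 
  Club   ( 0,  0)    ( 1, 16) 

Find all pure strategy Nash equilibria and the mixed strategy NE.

Pure NE: (Cafe, Cafe) and (Club, Club); Mixed NE: p = 0.9412, q = 0.0588

Work:
Check pure NE:
(Cafe, Cafe): (16, 1) - no unilateral deviation beneficial
(Club, Club): (1, 16) - no unilateral deviation beneficial
Mixed NE: P1 plays Cafe with p = 0.9412, P2 plays Cafe with q = 0.0588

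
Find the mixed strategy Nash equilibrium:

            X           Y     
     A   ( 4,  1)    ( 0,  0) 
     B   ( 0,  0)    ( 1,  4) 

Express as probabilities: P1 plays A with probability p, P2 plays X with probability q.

p = 0.8, q = 0.2

Work:
Find probabilities that make opponent indifferent:
P2 chooses q to make P1 indifferent between A and B
P1 chooses p to make P2 indifferent between X and Y
Mixed NE: P1 plays (A: 0.8, B: 0.2), P2 plays (X: 0.2, Y: 0.8)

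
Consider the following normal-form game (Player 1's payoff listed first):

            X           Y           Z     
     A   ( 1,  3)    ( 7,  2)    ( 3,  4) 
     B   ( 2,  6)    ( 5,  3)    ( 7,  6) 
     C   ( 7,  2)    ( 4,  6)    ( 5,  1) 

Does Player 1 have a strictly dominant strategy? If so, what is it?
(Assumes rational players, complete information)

No strictly dominant strategy exists for Player 1

Work:
A strategy strictly dominates another if it gives a strictly higher payoff against every opponent action. Compare each pair of P1's strategies column-by-column:
  A vs B: [1 vs 2, 7 vs 5, 3 vs 7] → A does not strictly dominate B (column X: 1 ≤ 2)
  A vs C: [1 vs 7, 7 vs 4, 3 vs 5] → A does not strictly dominate C (column X: 1 ≤ 7)
  B vs A: [2 vs 1, 5 vs 7, 7 vs 3] → B does not strictly dominate A (column Y: 5 ≤ 7)
  B vs C: [2 vs 7, 5 vs 4, 7 vs 5] → B does not strictly dominate C (column X: 2 ≤ 7)
  C vs A: [7 vs 1, 4 vs 7, 5 vs 3] → C does not strictly dominate A (column Y: 4 ≤ 7)
  C vs B: [7 vs 2, 4 vs 5, 5 vs 7] → C does not strictly dominate B (column Y: 4 ≤ 5)
No single strategy strictly dominates all others → no strictly dominant strategy.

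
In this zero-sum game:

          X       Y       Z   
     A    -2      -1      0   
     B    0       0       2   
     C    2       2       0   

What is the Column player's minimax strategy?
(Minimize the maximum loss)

Column should play X or Y or Z (all achieve the minimum), value = 2

Work:
Column player minimizes Row's maximum payoff:
Column X: max payoff to Row = 2
Column Y: max payoff to Row = 2
Column Z: max payoff to Row = 2
Minimum is 2, achieved by columns X, Y, Z (tied).
Each of X or Y or Z is a minimax strategy.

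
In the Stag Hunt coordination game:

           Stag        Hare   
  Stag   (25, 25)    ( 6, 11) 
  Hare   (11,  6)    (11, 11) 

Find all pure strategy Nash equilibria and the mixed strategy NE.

Pure NE: (Stag, Stag) and (Hare, Hare); Mixed NE: p = 0.2632, q = 0.2632

Work:
Check pure NE:
(Stag, Stag): (25, 25) - no unilateral deviation beneficial
(Hare, Hare): (11, 11) - no unilateral deviation beneficial
Mixed NE: P1 plays Stag with p = 0.2632, P2 plays Stag with q = 0.2632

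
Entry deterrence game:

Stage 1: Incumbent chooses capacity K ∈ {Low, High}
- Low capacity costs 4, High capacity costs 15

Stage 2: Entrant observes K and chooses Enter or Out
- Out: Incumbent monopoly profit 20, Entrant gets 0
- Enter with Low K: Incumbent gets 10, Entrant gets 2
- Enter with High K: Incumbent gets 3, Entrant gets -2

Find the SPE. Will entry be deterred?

SPE: (Low, Enter|Low, Out|High); Entry not deterred. Incumbent net profit = 6, Entrant gets 2

Work:
After Low K: Entrant enters (2 > 0)
After High K: Entrant stays out (-2 < 0)
Incumbent: Low → 10−4=6, High → 20−15=5
Incumbent chooses Low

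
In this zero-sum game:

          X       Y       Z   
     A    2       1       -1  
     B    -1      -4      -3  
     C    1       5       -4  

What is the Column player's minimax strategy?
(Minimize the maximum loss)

Column should play Z, value = -1

Work:
Column player minimizes Row's maximum payoff:
Column X: max payoff to Row = 2
Column Y: max payoff to Row = 5
Column Z: max payoff to Row = -1
Minimum is -1, achieved by column Z.
Minimax strategy: Z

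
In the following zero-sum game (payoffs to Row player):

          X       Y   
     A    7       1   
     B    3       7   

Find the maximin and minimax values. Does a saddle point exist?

Maximin = 3, Minimax = 7, Saddle: False

Work:
Row minimums: [1, 3] → maximin = 3
Column maximums: [7, 7] → minimax = 7
No saddle point (maximin ≠ minimax). Mixed strategy needed.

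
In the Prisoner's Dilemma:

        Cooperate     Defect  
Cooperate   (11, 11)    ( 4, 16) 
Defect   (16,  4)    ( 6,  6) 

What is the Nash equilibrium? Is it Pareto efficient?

(Defect, Defect) is NE; not Pareto efficient

Work:
Defect dominates Cooperate for both players:
If P2 cooperates: Defect (16) > Cooperate (11)
If P2 defects: Defect (6) > Cooperate (4)
NE: (Defect, Defect) with payoff (6, 6)
But (Cooperate, Cooperate) = (11, 11) Pareto dominates (6, 6)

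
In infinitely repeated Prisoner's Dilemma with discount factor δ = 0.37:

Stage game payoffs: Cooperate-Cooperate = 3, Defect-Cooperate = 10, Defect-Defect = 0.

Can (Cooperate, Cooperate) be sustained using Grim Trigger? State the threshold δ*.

δ* = 0.7; since δ = 0.37 < 0.7, cooperation cannot be sustained

Work:
For Grim Trigger:
Cooperate forever: 3/(1-δ)
Defect then punished: 10 + 0·δ/(1-δ)
Need: 3/(1-δ) ≥ 10 + 0·δ/(1-δ)
Solving: δ ≥ (T-R)/(T-P) = (10-3)/(10-0) = 0.7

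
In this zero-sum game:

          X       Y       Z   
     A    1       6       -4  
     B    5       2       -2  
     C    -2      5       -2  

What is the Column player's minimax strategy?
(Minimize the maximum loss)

Column should play Z, value = -2

Work:
Column player minimizes Row's maximum payoff:
Column X: max payoff to Row = 5
Column Y: max payoff to Row = 6
Column Z: max payoff to Row = -2
Minimum is -2, achieved by column Z.
Minimax strategy: Z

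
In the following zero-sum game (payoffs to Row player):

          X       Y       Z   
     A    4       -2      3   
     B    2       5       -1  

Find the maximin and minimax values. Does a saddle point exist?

Maximin = -1, Minimax = 3, Saddle: False

Work:
Row minimums: [-2, -1] → maximin = -1
Column maximums: [4, 5, 3] → minimax = 3
No saddle point (maximin ≠ minimax). Mixed strategy needed.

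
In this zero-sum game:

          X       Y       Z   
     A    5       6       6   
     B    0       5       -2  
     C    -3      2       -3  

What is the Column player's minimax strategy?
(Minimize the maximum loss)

Column should play X, value = 5

Work:
Column player minimizes Row's maximum payoff:
Column X: max payoff to Row = 5
Column Y: max payoff to Row = 6
Column Z: max payoff to Row = 6
Minimum is 5, achieved by column X.
Minimax strategy: X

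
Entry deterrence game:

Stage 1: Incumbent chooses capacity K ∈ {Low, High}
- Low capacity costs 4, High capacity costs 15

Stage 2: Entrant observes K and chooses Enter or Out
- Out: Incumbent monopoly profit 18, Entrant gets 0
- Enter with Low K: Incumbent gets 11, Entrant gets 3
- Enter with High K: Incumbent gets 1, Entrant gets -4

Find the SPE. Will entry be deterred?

SPE: (Low, Enter|Low, Out|High); Entry not deterred. Incumbent net profit = 7, Entrant gets 3

Work:
After Low K: Entrant enters (3 > 0)
After High K: Entrant stays out (-4 < 0)
Incumbent: Low → 11−4=7, High → 18−15=3
Incumbent chooses Low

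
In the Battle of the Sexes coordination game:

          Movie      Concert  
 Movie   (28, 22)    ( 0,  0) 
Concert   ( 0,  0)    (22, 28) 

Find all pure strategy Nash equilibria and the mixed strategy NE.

Pure NE: (Movie, Movie) and (Concert, Concert); Mixed NE: p = 0.56, q = 0.44

Work:
Check pure NE:
(Movie, Movie): (28, 22) - no unilateral deviation beneficial
(Concert, Concert): (22, 28) - no unilateral deviation beneficial
Mixed NE: P1 plays Movie with p = 0.56, P2 plays Movie with q = 0.44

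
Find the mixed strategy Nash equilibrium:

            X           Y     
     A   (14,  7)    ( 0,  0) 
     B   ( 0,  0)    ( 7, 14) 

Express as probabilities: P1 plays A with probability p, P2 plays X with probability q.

p = 0.6667, q = 0.3333

Work:
Find probabilities that make opponent indifferent:
P2 chooses q to make P1 indifferent between A and B
P1 chooses p to make P2 indifferent between X and Y
Mixed NE: P1 plays (A: 0.6667, B: 0.3333), P2 plays (X: 0.3333, Y: 0.6667)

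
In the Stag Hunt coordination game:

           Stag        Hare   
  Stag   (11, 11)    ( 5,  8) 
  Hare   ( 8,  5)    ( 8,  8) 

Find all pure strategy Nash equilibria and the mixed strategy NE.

Pure NE: (Stag, Stag) and (Hare, Hare); Mixed NE: p = 0.5, q = 0.5

Work:
Check pure NE:
(Stag, Stag): (11, 11) - no unilateral deviation beneficial
(Hare, Hare): (8, 8) - no unilateral deviation beneficial
Mixed NE: P1 plays Stag with p = 0.5, P2 plays Stag with q = 0.5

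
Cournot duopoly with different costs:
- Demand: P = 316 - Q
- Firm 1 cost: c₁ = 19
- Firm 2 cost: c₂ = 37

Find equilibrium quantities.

q₁* = 105.0, q₂* = 87.0

Work:
Reaction: q₁ = (316 - 19 - q₂)/2
Reaction: q₂ = (316 - 37 - q₁)/2
Solve simultaneously:
q₁* = (316 - 2×19 + 37)/3 = 105.0
q₂* = (316 - 2×37 + 19)/3 = 87.0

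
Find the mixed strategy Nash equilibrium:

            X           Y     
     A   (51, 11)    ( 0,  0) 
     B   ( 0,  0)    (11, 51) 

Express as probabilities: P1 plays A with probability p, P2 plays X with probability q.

p = 0.8226, q = 0.1774

Work:
Find probabilities that make opponent indifferent:
P2 chooses q to make P1 indifferent between A and B
P1 chooses p to make P2 indifferent between X and Y
Mixed NE: P1 plays (A: 0.8226, B: 0.1774), P2 plays (X: 0.1774, Y: 0.8226)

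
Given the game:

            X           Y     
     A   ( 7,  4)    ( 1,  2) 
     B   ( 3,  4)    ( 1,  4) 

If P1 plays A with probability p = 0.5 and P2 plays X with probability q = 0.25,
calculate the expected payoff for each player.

E[P1] = 2.0, E[P2] = 3.25

Work:
E[P1] = p·q·π₁(A,X) + p·(1-q)·π₁(A,Y) + (1-p)·q·π₁(B,X) + (1-p)·(1-q)·π₁(B,Y)
= 0.5·0.25·7 + 0.5·0.75·1 + 0.5·0.25·3 + 0.5·0.75·1
= 2.0

E[P2] = 3.25 (similar calculation)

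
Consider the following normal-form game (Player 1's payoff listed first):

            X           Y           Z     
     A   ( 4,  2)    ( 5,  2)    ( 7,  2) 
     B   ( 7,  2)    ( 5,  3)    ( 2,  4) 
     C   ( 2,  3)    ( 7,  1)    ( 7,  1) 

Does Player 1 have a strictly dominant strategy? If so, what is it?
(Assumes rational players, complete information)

No strictly dominant strategy exists for Player 1

Work:
A strategy strictly dominates another if it gives a strictly higher payoff against every opponent action. Compare each pair of P1's strategies column-by-column:
  A vs B: [4 vs 7, 5 vs 5, 7 vs 2] → A does not strictly dominate B (column X: 4 ≤ 7)
  A vs C: [4 vs 2, 5 vs 7, 7 vs 7] → A does not strictly dominate C (column Y: 5 ≤ 7)
  B vs A: [7 vs 4, 5 vs 5, 2 vs 7] → B does not strictly dominate A (column Y: 5 ≤ 5)
  B vs C: [7 vs 2, 5 vs 7, 2 vs 7] → B does not strictly dominate C (column Y: 5 ≤ 7)
  C vs A: [2 vs 4, 7 vs 5, 7 vs 7] → C does not strictly dominate A (column X: 2 ≤ 4)
  C vs B: [2 vs 7, 7 vs 5, 7 vs 2] → C does not strictly dominate B (column X: 2 ≤ 7)
No single strategy strictly dominates all others → no strictly dominant strategy.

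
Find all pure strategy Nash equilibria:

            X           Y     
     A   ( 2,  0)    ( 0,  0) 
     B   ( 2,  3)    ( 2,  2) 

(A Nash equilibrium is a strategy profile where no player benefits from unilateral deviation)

Nash equilibrium: (A, X), (B, X)

Work:
Best responses:
  P1 vs X: payoffs [2, 2] → best response A/B (payoff 2)
  P1 vs Y: payoffs [0, 2] → best response B (payoff 2)
  P2 vs A: payoffs [0, 0] → best response X/Y (payoff 0)
  P2 vs B: payoffs [3, 2] → best response X (payoff 3)
Mutual best responses: (A,X), (B,X) → Nash equilibria.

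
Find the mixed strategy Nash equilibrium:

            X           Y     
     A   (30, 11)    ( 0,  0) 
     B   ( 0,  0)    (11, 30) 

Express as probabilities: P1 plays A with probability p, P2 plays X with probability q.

p = 0.7317, q = 0.2683

Work:
Find probabilities that make opponent indifferent:
P2 chooses q to make P1 indifferent between A and B
P1 chooses p to make P2 indifferent between X and Y
Mixed NE: P1 plays (A: 0.7317, B: 0.2683), P2 plays (X: 0.2683, Y: 0.7317)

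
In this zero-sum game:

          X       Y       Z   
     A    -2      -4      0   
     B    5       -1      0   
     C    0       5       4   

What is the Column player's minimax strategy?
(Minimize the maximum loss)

Column should play Z, value = 4

Work:
Column player minimizes Row's maximum payoff:
Column X: max payoff to Row = 5
Column Y: max payoff to Row = 5
Column Z: max payoff to Row = 4
Minimum is 4, achieved by column Z.
Minimax strategy: Z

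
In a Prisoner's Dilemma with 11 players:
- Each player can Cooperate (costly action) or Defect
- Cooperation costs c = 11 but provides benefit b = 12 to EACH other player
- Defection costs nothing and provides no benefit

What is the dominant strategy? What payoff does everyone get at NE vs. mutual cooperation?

Dominant: Defect; NE payoff = 0; Coop payoff = 109

Work:
Defect dominates (saves cost c = 11, benefit to others is external)
NE: All defect → everyone gets 0
If all cooperate: each receives (10)×12 - 11 = 109
Social dilemma: 109 > 0 but NE gives 0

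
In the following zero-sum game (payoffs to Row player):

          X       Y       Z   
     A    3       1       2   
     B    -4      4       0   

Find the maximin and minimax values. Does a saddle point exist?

Maximin = 1, Minimax = 2, Saddle: False

Work:
Row minimums: [1, -4] → maximin = 1
Column maximums: [3, 4, 2] → minimax = 2
No saddle point (maximin ≠ minimax). Mixed strategy needed.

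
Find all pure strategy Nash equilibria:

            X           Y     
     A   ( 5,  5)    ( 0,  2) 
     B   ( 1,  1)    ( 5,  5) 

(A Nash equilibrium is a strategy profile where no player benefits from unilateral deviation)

Nash equilibrium: (A, X), (B, Y)

Work:
Best responses:
  P1 vs X: payoffs [5, 1] → best response A (payoff 5)
  P1 vs Y: payoffs [0, 5] → best response B (payoff 5)
  P2 vs A: payoffs [5, 2] → best response X (payoff 5)
  P2 vs B: payoffs [1, 5] → best response Y (payoff 5)
Mutual best responses: (A,X), (B,Y) → Nash equilibria.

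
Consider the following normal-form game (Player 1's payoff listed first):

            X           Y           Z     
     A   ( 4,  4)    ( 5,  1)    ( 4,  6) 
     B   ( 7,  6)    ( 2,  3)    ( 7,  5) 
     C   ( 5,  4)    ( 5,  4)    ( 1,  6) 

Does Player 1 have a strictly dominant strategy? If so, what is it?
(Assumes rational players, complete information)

No strictly dominant strategy exists for Player 1

Work:
A strategy strictly dominates another if it gives a strictly higher payoff against every opponent action. Compare each pair of P1's strategies column-by-column:
  A vs B: [4 vs 7, 5 vs 2, 4 vs 7] → A does not strictly dominate B (column X: 4 ≤ 7)
  A vs C: [4 vs 5, 5 vs 5, 4 vs 1] → A does not strictly dominate C (column X: 4 ≤ 5)
  B vs A: [7 vs 4, 2 vs 5, 7 vs 4] → B does not strictly dominate A (column Y: 2 ≤ 5)
  B vs C: [7 vs 5, 2 vs 5, 7 vs 1] → B does not strictly dominate C (column Y: 2 ≤ 5)
  C vs A: [5 vs 4, 5 vs 5, 1 vs 4] → C does not strictly dominate A (column Y: 5 ≤ 5)
  C vs B: [5 vs 7, 5 vs 2, 1 vs 7] → C does not strictly dominate B (column X: 5 ≤ 7)
No single strategy strictly dominates all others → no strictly dominant strategy.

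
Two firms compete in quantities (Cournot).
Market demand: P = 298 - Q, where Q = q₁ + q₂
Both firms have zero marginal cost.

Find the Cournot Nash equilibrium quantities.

q₁* = q₂* = 99.33; P* = 99.33

Work:
Profit: π_i = P·q_i = (a - q_i - q_j)·q_i
FOC: ∂π_i/∂q_i = a - 2q_i - q_j = 0
Reaction function: q_i = (298 - q_j)/2
Symmetry: q* = 298/3 = 99.33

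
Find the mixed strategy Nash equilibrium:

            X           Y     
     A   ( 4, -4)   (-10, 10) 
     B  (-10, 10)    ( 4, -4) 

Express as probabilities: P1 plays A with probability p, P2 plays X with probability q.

p = 0.5, q = 0.5

Work:
Find probabilities that make opponent indifferent:
P2 chooses q to make P1 indifferent between A and B
P1 chooses p to make P2 indifferent between X and Y
Mixed NE: P1 plays (A: 0.5, B: 0.5), P2 plays (X: 0.5, Y: 0.5)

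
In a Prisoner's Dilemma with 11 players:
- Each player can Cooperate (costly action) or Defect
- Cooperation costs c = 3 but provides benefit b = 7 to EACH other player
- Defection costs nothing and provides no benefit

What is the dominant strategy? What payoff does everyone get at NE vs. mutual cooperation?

Dominant: Defect; NE payoff = 0; Coop payoff = 67

Work:
Defect dominates (saves cost c = 3, benefit to others is external)
NE: All defect → everyone gets 0
If all cooperate: each receives (10)×7 - 3 = 67
Social dilemma: 67 > 0 but NE gives 0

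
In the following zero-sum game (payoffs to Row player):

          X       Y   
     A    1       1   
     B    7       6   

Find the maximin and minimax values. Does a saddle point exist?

Maximin = 6, Minimax = 6, Saddle: True

Work:
Row minimums: [1, 6] → maximin = 6
Column maximums: [7, 6] → minimax = 6
Saddle point exists! Game value = 6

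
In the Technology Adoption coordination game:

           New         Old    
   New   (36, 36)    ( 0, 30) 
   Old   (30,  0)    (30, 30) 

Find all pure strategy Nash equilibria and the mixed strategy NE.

Pure NE: (New, New) and (Old, Old); Mixed NE: p = 0.8333, q = 0.8333

Work:
Check pure NE:
(New, New): (36, 36) - no unilateral deviation beneficial
(Old, Old): (30, 30) - no unilateral deviation beneficial
Mixed NE: P1 plays New with p = 0.8333, P2 plays New with q = 0.8333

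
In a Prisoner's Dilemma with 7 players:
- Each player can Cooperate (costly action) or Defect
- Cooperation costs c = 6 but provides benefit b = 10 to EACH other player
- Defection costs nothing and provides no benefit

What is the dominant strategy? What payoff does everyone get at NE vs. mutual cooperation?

Dominant: Defect; NE payoff = 0; Coop payoff = 54

Work:
Defect dominates (saves cost c = 6, benefit to others is external)
NE: All defect → everyone gets 0
If all cooperate: each receives (6)×10 - 6 = 54
Social dilemma: 54 > 0 but NE gives 0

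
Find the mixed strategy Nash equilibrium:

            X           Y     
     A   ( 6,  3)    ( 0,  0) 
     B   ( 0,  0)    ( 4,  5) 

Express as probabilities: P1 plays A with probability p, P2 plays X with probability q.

p = 0.625, q = 0.4

Work:
Find probabilities that make opponent indifferent:
P2 chooses q to make P1 indifferent between A and B
P1 chooses p to make P2 indifferent between X and Y
Mixed NE: P1 plays (A: 0.625, B: 0.375), P2 plays (X: 0.4, Y: 0.6)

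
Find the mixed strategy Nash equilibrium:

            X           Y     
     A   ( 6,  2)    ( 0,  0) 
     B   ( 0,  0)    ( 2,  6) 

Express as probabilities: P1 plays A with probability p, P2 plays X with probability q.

p = 0.75, q = 0.25

Work:
Find probabilities that make opponent indifferent:
P2 chooses q to make P1 indifferent between A and B
P1 chooses p to make P2 indifferent between X and Y
Mixed NE: P1 plays (A: 0.75, B: 0.25), P2 plays (X: 0.25, Y: 0.75)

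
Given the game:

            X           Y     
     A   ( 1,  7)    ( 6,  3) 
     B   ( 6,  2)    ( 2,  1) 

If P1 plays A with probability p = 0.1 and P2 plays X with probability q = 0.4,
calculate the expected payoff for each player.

E[P1] = 3.64, E[P2] = 1.72

Work:
E[P1] = p·q·π₁(A,X) + p·(1-q)·π₁(A,Y) + (1-p)·q·π₁(B,X) + (1-p)·(1-q)·π₁(B,Y)
= 0.1·0.4·1 + 0.1·0.6·6 + 0.9·0.4·6 + 0.9·0.6·2
= 3.64

E[P2] = 1.72 (similar calculation)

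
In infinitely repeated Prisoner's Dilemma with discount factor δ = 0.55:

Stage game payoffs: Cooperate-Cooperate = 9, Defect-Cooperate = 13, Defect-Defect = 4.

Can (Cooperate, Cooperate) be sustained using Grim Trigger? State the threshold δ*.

δ* = 0.4444; since δ = 0.55 ≥ 0.4444, cooperation can be sustained

Work:
For Grim Trigger:
Cooperate forever: 9/(1-δ)
Defect then punished: 13 + 4·δ/(1-δ)
Need: 9/(1-δ) ≥ 13 + 4·δ/(1-δ)
Solving: δ ≥ (T-R)/(T-P) = (13-9)/(13-4) = 0.4444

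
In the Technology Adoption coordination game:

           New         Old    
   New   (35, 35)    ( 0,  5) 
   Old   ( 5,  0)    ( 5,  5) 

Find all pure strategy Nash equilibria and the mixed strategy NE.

Pure NE: (New, New) and (Old, Old); Mixed NE: p = 0.1429, q = 0.1429

Work:
Check pure NE:
(New, New): (35, 35) - no unilateral deviation beneficial
(Old, Old): (5, 5) - no unilateral deviation beneficial
Mixed NE: P1 plays New with p = 0.1429, P2 plays New with q = 0.1429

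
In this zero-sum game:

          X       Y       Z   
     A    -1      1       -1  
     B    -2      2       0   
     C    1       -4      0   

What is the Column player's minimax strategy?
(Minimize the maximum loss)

Column should play Z, value = 0

Work:
Column player minimizes Row's maximum payoff:
Column X: max payoff to Row = 1
Column Y: max payoff to Row = 2
Column Z: max payoff to Row = 0
Minimum is 0, achieved by column Z.
Minimax strategy: Z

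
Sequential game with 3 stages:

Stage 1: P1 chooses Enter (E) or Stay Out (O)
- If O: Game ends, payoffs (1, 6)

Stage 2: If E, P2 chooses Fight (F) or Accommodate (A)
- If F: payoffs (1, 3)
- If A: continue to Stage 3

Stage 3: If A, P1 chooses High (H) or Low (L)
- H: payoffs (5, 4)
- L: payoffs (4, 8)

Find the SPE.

SPE: (E, A, H); Outcome (5, 4)

Work:
Stage 3: P1 chooses H (5 vs 4)
Stage 2: P2: F->3, A->4 (anticipating H). Choose A
Stage 1: P1: O->1, E->5 (anticipating A, H). Choose E
SPE path: E -> A -> H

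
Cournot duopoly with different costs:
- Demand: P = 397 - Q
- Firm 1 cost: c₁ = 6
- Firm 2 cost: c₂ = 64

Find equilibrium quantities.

q₁* = 149.67, q₂* = 91.67

Work:
Reaction: q₁ = (397 - 6 - q₂)/2
Reaction: q₂ = (397 - 64 - q₁)/2
Solve simultaneously:
q₁* = (397 - 2×6 + 64)/3 = 149.67
q₂* = (397 - 2×64 + 6)/3 = 91.67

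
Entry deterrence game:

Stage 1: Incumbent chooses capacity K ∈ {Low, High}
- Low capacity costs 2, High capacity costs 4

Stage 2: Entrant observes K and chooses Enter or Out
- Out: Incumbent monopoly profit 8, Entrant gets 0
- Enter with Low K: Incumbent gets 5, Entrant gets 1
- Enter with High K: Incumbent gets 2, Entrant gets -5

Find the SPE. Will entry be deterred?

SPE: (High, Enter|Low, Out|High); Entry deterred. Incumbent net profit = 4

Work:
After Low K: Entrant enters (1 > 0)
After High K: Entrant stays out (-5 < 0)
Incumbent: Low → 5−2=3, High → 8−4=4
Incumbent chooses High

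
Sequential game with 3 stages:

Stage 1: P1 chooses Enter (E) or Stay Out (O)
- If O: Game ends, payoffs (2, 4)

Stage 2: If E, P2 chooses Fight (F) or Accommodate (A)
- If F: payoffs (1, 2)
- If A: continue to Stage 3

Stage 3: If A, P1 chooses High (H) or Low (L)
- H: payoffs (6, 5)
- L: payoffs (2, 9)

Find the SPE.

SPE: (E, A, H); Outcome (6, 5)

Work:
Stage 3: P1 chooses H (6 vs 2)
Stage 2: P2: F->2, A->5 (anticipating H). Choose A
Stage 1: P1: O->2, E->6 (anticipating A, H). Choose E
SPE path: E -> A -> H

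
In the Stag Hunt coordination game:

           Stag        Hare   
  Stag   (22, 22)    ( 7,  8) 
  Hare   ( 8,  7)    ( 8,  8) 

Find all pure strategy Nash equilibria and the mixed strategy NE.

Pure NE: (Stag, Stag) and (Hare, Hare); Mixed NE: p = 0.0667, q = 0.0667

Work:
Check pure NE:
(Stag, Stag): (22, 22) - no unilateral deviation beneficial
(Hare, Hare): (8, 8) - no unilateral deviation beneficial
Mixed NE: P1 plays Stag with p = 0.0667, P2 plays Stag with q = 0.0667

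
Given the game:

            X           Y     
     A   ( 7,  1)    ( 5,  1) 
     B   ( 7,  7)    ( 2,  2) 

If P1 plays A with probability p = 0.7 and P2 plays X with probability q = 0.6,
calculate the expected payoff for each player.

E[P1] = 5.84, E[P2] = 2.2

Work:
E[P1] = p·q·π₁(A,X) + p·(1-q)·π₁(A,Y) + (1-p)·q·π₁(B,X) + (1-p)·(1-q)·π₁(B,Y)
= 0.7·0.6·7 + 0.7·0.4·5 + 0.3·0.6·7 + 0.3·0.4·2
= 5.84

E[P2] = 2.2 (similar calculation)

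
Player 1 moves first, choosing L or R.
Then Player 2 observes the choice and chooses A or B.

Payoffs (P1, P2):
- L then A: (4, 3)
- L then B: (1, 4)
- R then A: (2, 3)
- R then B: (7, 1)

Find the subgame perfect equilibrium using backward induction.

P1 plays R, P2 plays B after L and A after R; Payoff (2, 3)

Work:
Backward induction:
After L: P2 chooses B → P1 gets 1
After R: P2 chooses A → P1 gets 2
P1 chooses R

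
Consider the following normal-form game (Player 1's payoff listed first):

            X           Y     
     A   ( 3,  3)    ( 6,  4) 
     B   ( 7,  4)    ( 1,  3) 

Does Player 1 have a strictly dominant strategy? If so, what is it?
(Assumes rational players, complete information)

No strictly dominant strategy exists for Player 1

Work:
A strategy strictly dominates another if it gives a strictly higher payoff against every opponent action. Compare each pair of P1's strategies column-by-column:
  A vs B: [3 vs 7, 6 vs 1] → A does not strictly dominate B (column X: 3 ≤ 7)
  B vs A: [7 vs 3, 1 vs 6] → B does not strictly dominate A (column Y: 1 ≤ 6)
No single strategy strictly dominates all others → no strictly dominant strategy.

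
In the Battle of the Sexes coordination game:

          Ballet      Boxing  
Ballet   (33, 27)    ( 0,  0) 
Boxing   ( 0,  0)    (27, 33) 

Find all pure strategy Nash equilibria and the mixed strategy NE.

Pure NE: (Ballet, Ballet) and (Boxing, Boxing); Mixed NE: p = 0.55, q = 0.45

Work:
Check pure NE:
(Ballet, Ballet): (33, 27) - no unilateral deviation beneficial
(Boxing, Boxing): (27, 33) - no unilateral deviation beneficial
Mixed NE: P1 plays Ballet with p = 0.55, P2 plays Ballet with q = 0.45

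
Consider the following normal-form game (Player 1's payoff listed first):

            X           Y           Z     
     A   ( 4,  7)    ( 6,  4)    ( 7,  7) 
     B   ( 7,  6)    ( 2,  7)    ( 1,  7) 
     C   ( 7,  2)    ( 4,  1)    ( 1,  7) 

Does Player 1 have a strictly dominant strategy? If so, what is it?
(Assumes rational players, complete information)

No strictly dominant strategy exists for Player 1

Work:
A strategy strictly dominates another if it gives a strictly higher payoff against every opponent action. Compare each pair of P1's strategies column-by-column:
  A vs B: [4 vs 7, 6 vs 2, 7 vs 1] → A does not strictly dominate B (column X: 4 ≤ 7)
  A vs C: [4 vs 7, 6 vs 4, 7 vs 1] → A does not strictly dominate C (column X: 4 ≤ 7)
  B vs A: [7 vs 4, 2 vs 6, 1 vs 7] → B does not strictly dominate A (column Y: 2 ≤ 6)
  B vs C: [7 vs 7, 2 vs 4, 1 vs 1] → B does not strictly dominate C (column X: 7 ≤ 7)
  C vs A: [7 vs 4, 4 vs 6, 1 vs 7] → C does not strictly dominate A (column Y: 4 ≤ 6)
  C vs B: [7 vs 7, 4 vs 2, 1 vs 1] → C does not strictly dominate B (column X: 7 ≤ 7)
No single strategy strictly dominates all others → no strictly dominant strategy.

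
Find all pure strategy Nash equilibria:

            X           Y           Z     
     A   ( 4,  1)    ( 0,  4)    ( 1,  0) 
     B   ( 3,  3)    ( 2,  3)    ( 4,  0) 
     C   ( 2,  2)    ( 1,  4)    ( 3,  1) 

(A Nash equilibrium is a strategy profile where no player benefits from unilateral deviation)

Nash equilibrium: (B, Y)

Work:
Best responses:
  P1 vs X: payoffs [4, 3, 2] → best response A (payoff 4)
  P1 vs Y: payoffs [0, 2, 1] → best response B (payoff 2)
  P1 vs Z: payoffs [1, 4, 3] → best response B (payoff 4)
  P2 vs A: payoffs [1, 4, 0] → best response Y (payoff 4)
  P2 vs B: payoffs [3, 3, 0] → best response X/Y (payoff 3)
  P2 vs C: payoffs [2, 4, 1] → best response Y (payoff 4)
Mutual best responses: (B,Y) → Nash equilibria.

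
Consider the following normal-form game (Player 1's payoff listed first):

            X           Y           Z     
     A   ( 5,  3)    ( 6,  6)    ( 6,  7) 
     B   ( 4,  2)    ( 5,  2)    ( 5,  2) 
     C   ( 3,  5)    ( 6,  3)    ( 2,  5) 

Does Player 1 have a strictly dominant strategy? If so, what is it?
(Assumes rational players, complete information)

No strictly dominant strategy exists for Player 1

Work:
A strategy strictly dominates another if it gives a strictly higher payoff against every opponent action. Compare each pair of P1's strategies column-by-column:
  A vs B: [5 vs 4, 6 vs 5, 6 vs 5] → A strictly dominates B
  A vs C: [5 vs 3, 6 vs 6, 6 vs 2] → A does not strictly dominate C (column Y: 6 ≤ 6)
  B vs A: [4 vs 5, 5 vs 6, 5 vs 6] → B does not strictly dominate A (column X: 4 ≤ 5)
  B vs C: [4 vs 3, 5 vs 6, 5 vs 2] → B does not strictly dominate C (column Y: 5 ≤ 6)
  C vs A: [3 vs 5, 6 vs 6, 2 vs 6] → C does not strictly dominate A (column X: 3 ≤ 5)
  C vs B: [3 vs 4, 6 vs 5, 2 vs 5] → C does not strictly dominate B (column X: 3 ≤ 4)
No single strategy strictly dominates all others → no strictly dominant strategy.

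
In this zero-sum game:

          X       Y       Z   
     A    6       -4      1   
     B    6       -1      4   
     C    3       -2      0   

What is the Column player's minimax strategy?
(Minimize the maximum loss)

Column should play Y, value = -1

Work:
Column player minimizes Row's maximum payoff:
Column X: max payoff to Row = 6
Column Y: max payoff to Row = -1
Column Z: max payoff to Row = 4
Minimum is -1, achieved by column Y.
Minimax strategy: Y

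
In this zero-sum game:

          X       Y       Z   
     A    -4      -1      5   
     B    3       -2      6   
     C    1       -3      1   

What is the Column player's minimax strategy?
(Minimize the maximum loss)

Column should play Y, value = -1

Work:
Column player minimizes Row's maximum payoff:
Column X: max payoff to Row = 3
Column Y: max payoff to Row = -1
Column Z: max payoff to Row = 6
Minimum is -1, achieved by column Y.
Minimax strategy: Y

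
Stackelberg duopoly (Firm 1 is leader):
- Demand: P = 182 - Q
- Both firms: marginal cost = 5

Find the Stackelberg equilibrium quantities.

q₁* (leader) = 88.5, q₂* (follower) = 44.25

Work:
Follower's reaction: q₂ = (a - c - q₁)/2
Leader substitutes: π₁ = q₁·(a - q₁ - (a-c-q₁)/2 - c)
FOC: q₁* = (182 - 5)/2 = 88.50
Then: q₂* = (182 - 5 - 88.5)/2 = 44.25
Leader has first-mover advantage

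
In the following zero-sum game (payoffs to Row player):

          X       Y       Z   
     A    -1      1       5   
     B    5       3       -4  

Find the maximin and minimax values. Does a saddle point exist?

Maximin = -1, Minimax = 3, Saddle: False

Work:
Row minimums: [-1, -4] → maximin = -1
Column maximums: [5, 3, 5] → minimax = 3
No saddle point (maximin ≠ minimax). Mixed strategy needed.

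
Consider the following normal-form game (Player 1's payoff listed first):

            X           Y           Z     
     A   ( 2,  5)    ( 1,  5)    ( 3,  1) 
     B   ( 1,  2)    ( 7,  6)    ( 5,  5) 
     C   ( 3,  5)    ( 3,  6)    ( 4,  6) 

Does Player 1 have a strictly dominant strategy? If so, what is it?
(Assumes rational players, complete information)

No strictly dominant strategy exists for Player 1

Work:
A strategy strictly dominates another if it gives a strictly higher payoff against every opponent action. Compare each pair of P1's strategies column-by-column:
  A vs B: [2 vs 1, 1 vs 7, 3 vs 5] → A does not strictly dominate B (column Y: 1 ≤ 7)
  A vs C: [2 vs 3, 1 vs 3, 3 vs 4] → A does not strictly dominate C (column X: 2 ≤ 3)
  B vs A: [1 vs 2, 7 vs 1, 5 vs 3] → B does not strictly dominate A (column X: 1 ≤ 2)
  B vs C: [1 vs 3, 7 vs 3, 5 vs 4] → B does not strictly dominate C (column X: 1 ≤ 3)
  C vs A: [3 vs 2, 3 vs 1, 4 vs 3] → C strictly dominates A
  C vs B: [3 vs 1, 3 vs 7, 4 vs 5] → C does not strictly dominate B (column Y: 3 ≤ 7)
No single strategy strictly dominates all others → no strictly dominant strategy.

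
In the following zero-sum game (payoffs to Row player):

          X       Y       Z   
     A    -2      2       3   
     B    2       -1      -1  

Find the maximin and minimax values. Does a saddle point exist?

Maximin = -1, Minimax = 2, Saddle: False

Work:
Row minimums: [-2, -1] → maximin = -1
Column maximums: [2, 2, 3] → minimax = 2
No saddle point (maximin ≠ minimax). Mixed strategy needed.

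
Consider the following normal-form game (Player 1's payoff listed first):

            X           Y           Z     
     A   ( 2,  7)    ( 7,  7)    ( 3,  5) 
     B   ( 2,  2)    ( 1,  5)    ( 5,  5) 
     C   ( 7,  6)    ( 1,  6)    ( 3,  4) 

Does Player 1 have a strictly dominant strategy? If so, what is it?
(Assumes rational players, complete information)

No strictly dominant strategy exists for Player 1

Work:
A strategy strictly dominates another if it gives a strictly higher payoff against every opponent action. Compare each pair of P1's strategies column-by-column:
  A vs B: [2 vs 2, 7 vs 1, 3 vs 5] → A does not strictly dominate B (column X: 2 ≤ 2)
  A vs C: [2 vs 7, 7 vs 1, 3 vs 3] → A does not strictly dominate C (column X: 2 ≤ 7)
  B vs A: [2 vs 2, 1 vs 7, 5 vs 3] → B does not strictly dominate A (column X: 2 ≤ 2)
  B vs C: [2 vs 7, 1 vs 1, 5 vs 3] → B does not strictly dominate C (column X: 2 ≤ 7)
  C vs A: [7 vs 2, 1 vs 7, 3 vs 3] → C does not strictly dominate A (column Y: 1 ≤ 7)
  C vs B: [7 vs 2, 1 vs 1, 3 vs 5] → C does not strictly dominate B (column Y: 1 ≤ 1)
No single strategy strictly dominates all others → no strictly dominant strategy.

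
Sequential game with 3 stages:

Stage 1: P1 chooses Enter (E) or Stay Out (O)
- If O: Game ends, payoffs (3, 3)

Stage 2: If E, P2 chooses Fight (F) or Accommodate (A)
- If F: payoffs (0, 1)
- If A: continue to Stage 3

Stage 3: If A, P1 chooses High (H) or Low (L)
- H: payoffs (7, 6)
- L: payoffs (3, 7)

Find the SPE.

SPE: (E, A, H); Outcome (7, 6)

Work:
Stage 3: P1 chooses H (7 vs 3)
Stage 2: P2: F->1, A->6 (anticipating H). Choose A
Stage 1: P1: O->3, E->7 (anticipating A, H). Choose E
SPE path: E -> A -> H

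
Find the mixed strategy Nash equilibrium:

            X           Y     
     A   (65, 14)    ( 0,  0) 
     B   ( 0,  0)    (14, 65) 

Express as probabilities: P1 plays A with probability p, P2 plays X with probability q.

p = 0.8228, q = 0.1772

Work:
Find probabilities that make opponent indifferent:
P2 chooses q to make P1 indifferent between A and B
P1 chooses p to make P2 indifferent between X and Y
Mixed NE: P1 plays (A: 0.8228, B: 0.1772), P2 plays (X: 0.1772, Y: 0.8228)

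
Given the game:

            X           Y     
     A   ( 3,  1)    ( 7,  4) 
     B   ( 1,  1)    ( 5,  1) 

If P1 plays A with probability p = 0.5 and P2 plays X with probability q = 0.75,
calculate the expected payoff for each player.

E[P1] = 3.0, E[P2] = 1.375

Work:
E[P1] = p·q·π₁(A,X) + p·(1-q)·π₁(A,Y) + (1-p)·q·π₁(B,X) + (1-p)·(1-q)·π₁(B,Y)
= 0.5·0.75·3 + 0.5·0.25·7 + 0.5·0.75·1 + 0.5·0.25·5
= 3.0

E[P2] = 1.375 (similar calculation)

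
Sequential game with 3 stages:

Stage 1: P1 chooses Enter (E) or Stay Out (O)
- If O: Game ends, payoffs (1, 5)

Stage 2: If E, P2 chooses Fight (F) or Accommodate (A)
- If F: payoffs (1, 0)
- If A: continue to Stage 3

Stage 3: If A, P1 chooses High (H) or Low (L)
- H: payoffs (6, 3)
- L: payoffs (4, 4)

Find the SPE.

SPE: (E, A, H); Outcome (6, 3)

Work:
Stage 3: P1 chooses H (6 vs 4)
Stage 2: P2: F->0, A->3 (anticipating H). Choose A
Stage 1: P1: O->1, E->6 (anticipating A, H). Choose E
SPE path: E -> A -> H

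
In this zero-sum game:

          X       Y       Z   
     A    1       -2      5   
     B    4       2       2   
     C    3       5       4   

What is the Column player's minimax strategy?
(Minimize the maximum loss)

Column should play X, value = 4

Work:
Column player minimizes Row's maximum payoff:
Column X: max payoff to Row = 4
Column Y: max payoff to Row = 5
Column Z: max payoff to Row = 5
Minimum is 4, achieved by column X.
Minimax strategy: X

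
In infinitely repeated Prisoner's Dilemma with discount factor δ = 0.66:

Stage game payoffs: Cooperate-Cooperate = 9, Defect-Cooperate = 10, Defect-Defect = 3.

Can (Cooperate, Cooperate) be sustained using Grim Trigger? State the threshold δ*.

δ* = 0.1429; since δ = 0.66 ≥ 0.1429, cooperation can be sustained

Work:
For Grim Trigger:
Cooperate forever: 9/(1-δ)
Defect then punished: 10 + 3·δ/(1-δ)
Need: 9/(1-δ) ≥ 10 + 3·δ/(1-δ)
Solving: δ ≥ (T-R)/(T-P) = (10-9)/(10-3) = 0.1429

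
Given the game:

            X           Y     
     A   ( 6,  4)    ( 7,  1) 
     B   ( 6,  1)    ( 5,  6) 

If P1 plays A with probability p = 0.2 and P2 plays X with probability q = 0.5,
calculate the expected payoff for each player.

E[P1] = 5.7, E[P2] = 3.3

Work:
E[P1] = p·q·π₁(A,X) + p·(1-q)·π₁(A,Y) + (1-p)·q·π₁(B,X) + (1-p)·(1-q)·π₁(B,Y)
= 0.2·0.5·6 + 0.2·0.5·7 + 0.8·0.5·6 + 0.8·0.5·5
= 5.7

E[P2] = 3.3 (similar calculation)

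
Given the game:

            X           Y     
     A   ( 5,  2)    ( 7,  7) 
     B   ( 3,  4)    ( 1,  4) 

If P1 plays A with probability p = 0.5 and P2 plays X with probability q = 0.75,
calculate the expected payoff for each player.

E[P1] = 4.0, E[P2] = 3.625

Work:
E[P1] = p·q·π₁(A,X) + p·(1-q)·π₁(A,Y) + (1-p)·q·π₁(B,X) + (1-p)·(1-q)·π₁(B,Y)
= 0.5·0.75·5 + 0.5·0.25·7 + 0.5·0.75·3 + 0.5·0.25·1
= 4.0

E[P2] = 3.625 (similar calculation)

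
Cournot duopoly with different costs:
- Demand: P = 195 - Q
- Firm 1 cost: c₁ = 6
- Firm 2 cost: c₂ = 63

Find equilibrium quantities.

q₁* = 82.0, q₂* = 25.0

Work:
Reaction: q₁ = (195 - 6 - q₂)/2
Reaction: q₂ = (195 - 63 - q₁)/2
Solve simultaneously:
q₁* = (195 - 2×6 + 63)/3 = 82.0
q₂* = (195 - 2×63 + 6)/3 = 25.0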